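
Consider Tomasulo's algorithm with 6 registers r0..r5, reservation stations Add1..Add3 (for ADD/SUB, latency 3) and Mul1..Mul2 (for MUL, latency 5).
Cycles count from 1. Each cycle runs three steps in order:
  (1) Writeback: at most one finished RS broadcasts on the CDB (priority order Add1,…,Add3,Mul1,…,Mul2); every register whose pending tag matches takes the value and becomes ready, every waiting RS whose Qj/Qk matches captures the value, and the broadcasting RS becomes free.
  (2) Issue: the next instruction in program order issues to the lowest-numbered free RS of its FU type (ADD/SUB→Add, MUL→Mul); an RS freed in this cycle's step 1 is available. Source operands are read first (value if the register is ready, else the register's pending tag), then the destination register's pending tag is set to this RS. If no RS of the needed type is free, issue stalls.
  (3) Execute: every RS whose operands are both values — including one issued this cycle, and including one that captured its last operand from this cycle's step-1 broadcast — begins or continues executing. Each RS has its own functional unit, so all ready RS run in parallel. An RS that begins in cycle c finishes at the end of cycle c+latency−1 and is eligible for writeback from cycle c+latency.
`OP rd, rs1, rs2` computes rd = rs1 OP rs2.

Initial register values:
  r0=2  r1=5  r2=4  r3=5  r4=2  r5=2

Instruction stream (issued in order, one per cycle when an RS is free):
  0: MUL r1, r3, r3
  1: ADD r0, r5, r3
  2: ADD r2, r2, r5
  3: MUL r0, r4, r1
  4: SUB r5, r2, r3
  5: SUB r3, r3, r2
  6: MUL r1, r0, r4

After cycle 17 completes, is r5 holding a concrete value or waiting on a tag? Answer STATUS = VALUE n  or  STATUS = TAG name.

  c1: issue MUL r1<-Mul1  regs: r0:2,r1:Mul1,r2:4,r3:5,r4:2,r5:2
  c2: issue ADD r0<-Add1  regs: r0:Add1,r1:Mul1,r2:4,r3:5,r4:2,r5:2
  c3: issue ADD r2<-Add2  regs: r0:Add1,r1:Mul1,r2:Add2,r3:5,r4:2,r5:2
  c4: issue MUL r0<-Mul2  regs: r0:Mul2,r1:Mul1,r2:Add2,r3:5,r4:2,r5:2
  c5: CDB Add1=7; issue SUB r5<-Add1  regs: r0:Mul2,r1:Mul1,r2:Add2,r3:5,r4:2,r5:Add1
  c6: CDB Add2=6; issue SUB r3<-Add2  regs: r0:Mul2,r1:Mul1,r2:6,r3:Add2,r4:2,r5:Add1
  c7: CDB Mul1=25; issue MUL r1<-Mul1  regs: r0:Mul2,r1:Mul1,r2:6,r3:Add2,r4:2,r5:Add1
  c8: -  regs: r0:Mul2,r1:Mul1,r2:6,r3:Add2,r4:2,r5:Add1
  c9: CDB Add1=1  regs: r0:Mul2,r1:Mul1,r2:6,r3:Add2,r4:2,r5:1
  c10: CDB Add2=-1  regs: r0:Mul2,r1:Mul1,r2:6,r3:-1,r4:2,r5:1
  c11: -  regs: r0:Mul2,r1:Mul1,r2:6,r3:-1,r4:2,r5:1
  c12: CDB Mul2=50  regs: r0:50,r1:Mul1,r2:6,r3:-1,r4:2,r5:1
  c13: -  regs: r0:50,r1:Mul1,r2:6,r3:-1,r4:2,r5:1
  c14: -  regs: r0:50,r1:Mul1,r2:6,r3:-1,r4:2,r5:1
  c15: -  regs: r0:50,r1:Mul1,r2:6,r3:-1,r4:2,r5:1
  c16: -  regs: r0:50,r1:Mul1,r2:6,r3:-1,r4:2,r5:1
  c17: CDB Mul1=100  regs: r0:50,r1:100,r2:6,r3:-1,r4:2,r5:1

STATUS = VALUE 1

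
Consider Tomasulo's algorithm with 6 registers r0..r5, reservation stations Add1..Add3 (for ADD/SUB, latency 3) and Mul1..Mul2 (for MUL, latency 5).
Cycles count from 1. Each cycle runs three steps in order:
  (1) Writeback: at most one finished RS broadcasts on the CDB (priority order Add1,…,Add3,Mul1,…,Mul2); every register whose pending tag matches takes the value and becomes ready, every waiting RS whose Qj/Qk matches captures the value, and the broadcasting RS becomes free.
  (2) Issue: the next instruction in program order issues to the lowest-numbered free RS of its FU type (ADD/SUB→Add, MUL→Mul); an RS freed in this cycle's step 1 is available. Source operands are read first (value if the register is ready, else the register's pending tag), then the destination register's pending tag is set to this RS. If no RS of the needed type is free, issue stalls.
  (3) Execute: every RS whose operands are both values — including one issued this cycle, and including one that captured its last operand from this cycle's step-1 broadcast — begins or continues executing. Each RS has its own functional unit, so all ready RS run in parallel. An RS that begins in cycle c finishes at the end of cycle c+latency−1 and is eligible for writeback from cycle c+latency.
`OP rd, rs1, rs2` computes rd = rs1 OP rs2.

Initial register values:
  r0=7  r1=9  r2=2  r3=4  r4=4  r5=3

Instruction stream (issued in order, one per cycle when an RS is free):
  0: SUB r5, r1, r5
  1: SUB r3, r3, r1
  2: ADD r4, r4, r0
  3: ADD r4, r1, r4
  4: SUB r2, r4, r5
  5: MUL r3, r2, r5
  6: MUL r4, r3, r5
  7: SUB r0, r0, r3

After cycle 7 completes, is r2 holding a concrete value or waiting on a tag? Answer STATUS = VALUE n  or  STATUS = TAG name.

STATUS = TAG Add2

cycle 1: issue SUB r5<-Add1 // r0:7,r1:9,r2:2,r3:4,r4:4,r5:Add1
cycle 2: issue SUB r3<-Add2 // r0:7,r1:9,r2:2,r3:Add2,r4:4,r5:Add1
cycle 3: issue ADD r4<-Add3 // r0:7,r1:9,r2:2,r3:Add2,r4:Add3,r5:Add1
cycle 4: CDB Add1=6; issue ADD r4<-Add1 // r0:7,r1:9,r2:2,r3:Add2,r4:Add1,r5:6
cycle 5: CDB Add2=-5; issue SUB r2<-Add2 // r0:7,r1:9,r2:Add2,r3:-5,r4:Add1,r5:6
cycle 6: CDB Add3=11; issue MUL r3<-Mul1 // r0:7,r1:9,r2:Add2,r3:Mul1,r4:Add1,r5:6
cycle 7: issue MUL r4<-Mul2 // r0:7,r1:9,r2:Add2,r3:Mul1,r4:Mul2,r5:6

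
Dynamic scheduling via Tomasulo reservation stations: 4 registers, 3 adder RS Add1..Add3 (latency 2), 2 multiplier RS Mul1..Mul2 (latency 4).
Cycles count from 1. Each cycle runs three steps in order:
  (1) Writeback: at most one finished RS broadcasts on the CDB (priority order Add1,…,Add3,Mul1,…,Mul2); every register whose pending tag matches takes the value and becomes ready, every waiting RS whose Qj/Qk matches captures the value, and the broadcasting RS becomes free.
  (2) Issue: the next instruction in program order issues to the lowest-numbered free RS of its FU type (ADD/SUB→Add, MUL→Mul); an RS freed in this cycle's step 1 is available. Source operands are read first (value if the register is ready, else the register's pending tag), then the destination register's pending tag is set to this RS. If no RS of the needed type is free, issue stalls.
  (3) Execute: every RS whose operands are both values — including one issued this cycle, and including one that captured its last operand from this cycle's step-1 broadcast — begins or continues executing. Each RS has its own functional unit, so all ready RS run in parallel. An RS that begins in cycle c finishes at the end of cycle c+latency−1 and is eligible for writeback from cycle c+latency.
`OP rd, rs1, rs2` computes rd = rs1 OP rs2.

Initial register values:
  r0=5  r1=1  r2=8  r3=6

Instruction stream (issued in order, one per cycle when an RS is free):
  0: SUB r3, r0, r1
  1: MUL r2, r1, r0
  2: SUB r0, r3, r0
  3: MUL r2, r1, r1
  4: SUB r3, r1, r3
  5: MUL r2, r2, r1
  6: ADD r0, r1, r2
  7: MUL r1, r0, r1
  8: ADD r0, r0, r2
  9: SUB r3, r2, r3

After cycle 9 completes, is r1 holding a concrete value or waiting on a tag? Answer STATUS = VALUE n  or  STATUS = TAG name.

STATUS = TAG Mul2

c1: issue SUB r3<-Add1 | r0:5,r1:1,r2:8,r3:Add1
c2: issue MUL r2<-Mul1 | r0:5,r1:1,r2:Mul1,r3:Add1
c3: CDB Add1=4; issue SUB r0<-Add1 | r0:Add1,r1:1,r2:Mul1,r3:4
c4: issue MUL r2<-Mul2 | r0:Add1,r1:1,r2:Mul2,r3:4
c5: CDB Add1=-1; issue SUB r3<-Add1 | r0:-1,r1:1,r2:Mul2,r3:Add1
c6: CDB Mul1=5; issue MUL r2<-Mul1 | r0:-1,r1:1,r2:Mul1,r3:Add1
c7: CDB Add1=-3; issue ADD r0<-Add1 | r0:Add1,r1:1,r2:Mul1,r3:-3
c8: CDB Mul2=1; issue MUL r1<-Mul2 | r0:Add1,r1:Mul2,r2:Mul1,r3:-3
c9: issue ADD r0<-Add2 | r0:Add2,r1:Mul2,r2:Mul1,r3:-3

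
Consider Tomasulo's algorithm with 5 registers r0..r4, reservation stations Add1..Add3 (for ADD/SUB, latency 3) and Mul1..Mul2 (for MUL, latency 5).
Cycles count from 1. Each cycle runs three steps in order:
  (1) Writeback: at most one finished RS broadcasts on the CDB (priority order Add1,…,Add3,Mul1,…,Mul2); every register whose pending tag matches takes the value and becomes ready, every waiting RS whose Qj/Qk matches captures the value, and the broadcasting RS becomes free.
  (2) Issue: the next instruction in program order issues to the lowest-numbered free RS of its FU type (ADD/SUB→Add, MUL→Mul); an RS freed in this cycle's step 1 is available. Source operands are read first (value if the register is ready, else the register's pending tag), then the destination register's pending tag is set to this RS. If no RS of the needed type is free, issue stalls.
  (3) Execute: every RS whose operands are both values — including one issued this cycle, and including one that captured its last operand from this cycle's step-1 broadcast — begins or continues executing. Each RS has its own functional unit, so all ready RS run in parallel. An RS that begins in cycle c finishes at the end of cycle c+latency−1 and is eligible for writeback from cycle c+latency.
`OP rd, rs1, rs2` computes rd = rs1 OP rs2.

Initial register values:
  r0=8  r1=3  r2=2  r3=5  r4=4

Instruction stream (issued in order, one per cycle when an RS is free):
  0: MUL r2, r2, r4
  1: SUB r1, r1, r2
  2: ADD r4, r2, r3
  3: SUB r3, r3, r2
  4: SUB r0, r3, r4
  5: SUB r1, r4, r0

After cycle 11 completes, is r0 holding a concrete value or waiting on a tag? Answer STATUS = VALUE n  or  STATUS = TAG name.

STATUS = TAG Add1

cycle 1: issue MUL r2<-Mul1 // r0:8,r1:3,r2:Mul1,r3:5,r4:4
cycle 2: issue SUB r1<-Add1 // r0:8,r1:Add1,r2:Mul1,r3:5,r4:4
cycle 3: issue ADD r4<-Add2 // r0:8,r1:Add1,r2:Mul1,r3:5,r4:Add2
cycle 4: issue SUB r3<-Add3 // r0:8,r1:Add1,r2:Mul1,r3:Add3,r4:Add2
cycle 5: stall // r0:8,r1:Add1,r2:Mul1,r3:Add3,r4:Add2
cycle 6: CDB Mul1=8; stall // r0:8,r1:Add1,r2:8,r3:Add3,r4:Add2
cycle 7: stall // r0:8,r1:Add1,r2:8,r3:Add3,r4:Add2
cycle 8: stall // r0:8,r1:Add1,r2:8,r3:Add3,r4:Add2
cycle 9: CDB Add1=-5; issue SUB r0<-Add1 // r0:Add1,r1:-5,r2:8,r3:Add3,r4:Add2
cycle 10: CDB Add2=13; issue SUB r1<-Add2 // r0:Add1,r1:Add2,r2:8,r3:Add3,r4:13
cycle 11: CDB Add3=-3 // r0:Add1,r1:Add2,r2:8,r3:-3,r4:13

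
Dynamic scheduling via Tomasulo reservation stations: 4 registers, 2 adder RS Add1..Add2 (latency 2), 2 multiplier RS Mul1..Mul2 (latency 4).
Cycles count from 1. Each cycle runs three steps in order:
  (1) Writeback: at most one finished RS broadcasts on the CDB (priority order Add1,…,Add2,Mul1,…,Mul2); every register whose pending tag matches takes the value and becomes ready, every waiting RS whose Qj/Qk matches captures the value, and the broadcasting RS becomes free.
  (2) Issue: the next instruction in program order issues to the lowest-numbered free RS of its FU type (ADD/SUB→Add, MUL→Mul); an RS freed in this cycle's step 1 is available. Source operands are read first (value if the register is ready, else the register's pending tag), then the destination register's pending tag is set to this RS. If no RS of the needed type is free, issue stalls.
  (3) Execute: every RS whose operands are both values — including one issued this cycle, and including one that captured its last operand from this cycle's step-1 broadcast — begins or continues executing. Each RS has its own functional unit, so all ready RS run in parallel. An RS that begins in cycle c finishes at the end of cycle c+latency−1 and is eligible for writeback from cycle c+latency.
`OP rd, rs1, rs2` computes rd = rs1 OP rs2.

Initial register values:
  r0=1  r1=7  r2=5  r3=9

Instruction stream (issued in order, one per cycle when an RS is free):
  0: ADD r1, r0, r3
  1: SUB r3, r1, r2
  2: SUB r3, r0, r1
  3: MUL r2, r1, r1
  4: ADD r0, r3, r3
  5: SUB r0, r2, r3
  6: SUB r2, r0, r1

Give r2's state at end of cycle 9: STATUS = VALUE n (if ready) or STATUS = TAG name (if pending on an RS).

c1: issue ADD r1<-Add1 | r0:1,r1:Add1,r2:5,r3:9
c2: issue SUB r3<-Add2 | r0:1,r1:Add1,r2:5,r3:Add2
c3: CDB Add1=10; issue SUB r3<-Add1 | r0:1,r1:10,r2:5,r3:Add1
c4: issue MUL r2<-Mul1 | r0:1,r1:10,r2:Mul1,r3:Add1
c5: CDB Add1=-9; issue ADD r0<-Add1 | r0:Add1,r1:10,r2:Mul1,r3:-9
c6: CDB Add2=5; issue SUB r0<-Add2 | r0:Add2,r1:10,r2:Mul1,r3:-9
c7: CDB Add1=-18; issue SUB r2<-Add1 | r0:Add2,r1:10,r2:Add1,r3:-9
c8: CDB Mul1=100 | r0:Add2,r1:10,r2:Add1,r3:-9
c9: - | r0:Add2,r1:10,r2:Add1,r3:-9

STATUS = TAG Add1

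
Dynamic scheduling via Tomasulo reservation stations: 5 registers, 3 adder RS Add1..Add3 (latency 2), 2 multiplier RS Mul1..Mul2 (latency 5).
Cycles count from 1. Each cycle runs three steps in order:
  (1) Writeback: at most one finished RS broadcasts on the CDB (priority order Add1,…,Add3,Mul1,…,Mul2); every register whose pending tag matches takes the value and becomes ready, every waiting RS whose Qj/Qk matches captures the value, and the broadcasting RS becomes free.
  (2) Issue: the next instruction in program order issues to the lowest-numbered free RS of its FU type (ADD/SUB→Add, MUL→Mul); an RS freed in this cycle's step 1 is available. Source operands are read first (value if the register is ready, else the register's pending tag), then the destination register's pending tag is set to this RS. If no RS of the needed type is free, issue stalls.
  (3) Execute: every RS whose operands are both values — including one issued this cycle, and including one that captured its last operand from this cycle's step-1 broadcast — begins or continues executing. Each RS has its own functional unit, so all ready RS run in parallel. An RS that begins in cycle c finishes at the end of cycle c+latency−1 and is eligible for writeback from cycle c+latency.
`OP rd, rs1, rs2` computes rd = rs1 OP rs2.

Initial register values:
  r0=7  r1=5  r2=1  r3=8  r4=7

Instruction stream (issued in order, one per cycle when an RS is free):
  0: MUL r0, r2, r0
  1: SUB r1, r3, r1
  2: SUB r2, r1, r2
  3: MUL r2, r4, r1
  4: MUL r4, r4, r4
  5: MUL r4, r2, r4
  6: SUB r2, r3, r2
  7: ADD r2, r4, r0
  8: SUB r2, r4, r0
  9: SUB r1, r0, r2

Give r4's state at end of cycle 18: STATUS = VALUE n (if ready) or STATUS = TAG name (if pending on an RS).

STATUS = VALUE 1029

c1: issue MUL r0<-Mul1 | r0:Mul1,r1:5,r2:1,r3:8,r4:7
c2: issue SUB r1<-Add1 | r0:Mul1,r1:Add1,r2:1,r3:8,r4:7
c3: issue SUB r2<-Add2 | r0:Mul1,r1:Add1,r2:Add2,r3:8,r4:7
c4: CDB Add1=3; issue MUL r2<-Mul2 | r0:Mul1,r1:3,r2:Mul2,r3:8,r4:7
c5: stall | r0:Mul1,r1:3,r2:Mul2,r3:8,r4:7
c6: CDB Add2=2; stall | r0:Mul1,r1:3,r2:Mul2,r3:8,r4:7
c7: CDB Mul1=7; issue MUL r4<-Mul1 | r0:7,r1:3,r2:Mul2,r3:8,r4:Mul1
c8: stall | r0:7,r1:3,r2:Mul2,r3:8,r4:Mul1
c9: CDB Mul2=21; issue MUL r4<-Mul2 | r0:7,r1:3,r2:21,r3:8,r4:Mul2
c10: issue SUB r2<-Add1 | r0:7,r1:3,r2:Add1,r3:8,r4:Mul2
c11: issue ADD r2<-Add2 | r0:7,r1:3,r2:Add2,r3:8,r4:Mul2
c12: CDB Add1=-13; issue SUB r2<-Add1 | r0:7,r1:3,r2:Add1,r3:8,r4:Mul2
c13: CDB Mul1=49; issue SUB r1<-Add3 | r0:7,r1:Add3,r2:Add1,r3:8,r4:Mul2
c14: - | r0:7,r1:Add3,r2:Add1,r3:8,r4:Mul2
c15: - | r0:7,r1:Add3,r2:Add1,r3:8,r4:Mul2
c16: - | r0:7,r1:Add3,r2:Add1,r3:8,r4:Mul2
c17: - | r0:7,r1:Add3,r2:Add1,r3:8,r4:Mul2
c18: CDB Mul2=1029 | r0:7,r1:Add3,r2:Add1,r3:8,r4:1029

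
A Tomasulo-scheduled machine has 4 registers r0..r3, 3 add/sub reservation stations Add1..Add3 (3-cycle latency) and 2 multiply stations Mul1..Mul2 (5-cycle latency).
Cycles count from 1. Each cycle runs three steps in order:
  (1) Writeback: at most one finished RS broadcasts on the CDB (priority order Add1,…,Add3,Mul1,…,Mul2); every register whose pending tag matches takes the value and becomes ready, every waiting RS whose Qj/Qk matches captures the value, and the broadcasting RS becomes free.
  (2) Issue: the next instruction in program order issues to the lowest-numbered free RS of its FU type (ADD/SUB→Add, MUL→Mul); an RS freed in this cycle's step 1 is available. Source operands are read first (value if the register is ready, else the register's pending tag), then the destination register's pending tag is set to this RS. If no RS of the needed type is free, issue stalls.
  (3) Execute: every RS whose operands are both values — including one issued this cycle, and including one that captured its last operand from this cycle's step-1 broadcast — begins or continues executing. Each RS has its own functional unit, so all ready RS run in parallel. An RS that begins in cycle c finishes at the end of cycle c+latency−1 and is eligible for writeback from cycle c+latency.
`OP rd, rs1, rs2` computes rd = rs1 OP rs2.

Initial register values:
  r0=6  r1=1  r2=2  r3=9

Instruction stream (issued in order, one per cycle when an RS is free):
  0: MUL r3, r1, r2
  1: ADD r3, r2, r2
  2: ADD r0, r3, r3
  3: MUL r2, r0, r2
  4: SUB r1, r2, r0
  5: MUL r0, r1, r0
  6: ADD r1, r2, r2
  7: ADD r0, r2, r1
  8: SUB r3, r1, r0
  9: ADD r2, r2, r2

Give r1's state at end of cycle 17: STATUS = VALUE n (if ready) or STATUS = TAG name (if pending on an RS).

c1: issue MUL r3<-Mul1 | r0:6,r1:1,r2:2,r3:Mul1
c2: issue ADD r3<-Add1 | r0:6,r1:1,r2:2,r3:Add1
c3: issue ADD r0<-Add2 | r0:Add2,r1:1,r2:2,r3:Add1
c4: issue MUL r2<-Mul2 | r0:Add2,r1:1,r2:Mul2,r3:Add1
c5: CDB Add1=4; issue SUB r1<-Add1 | r0:Add2,r1:Add1,r2:Mul2,r3:4
c6: CDB Mul1=2; issue MUL r0<-Mul1 | r0:Mul1,r1:Add1,r2:Mul2,r3:4
c7: issue ADD r1<-Add3 | r0:Mul1,r1:Add3,r2:Mul2,r3:4
c8: CDB Add2=8; issue ADD r0<-Add2 | r0:Add2,r1:Add3,r2:Mul2,r3:4
c9: stall | r0:Add2,r1:Add3,r2:Mul2,r3:4
c10: stall | r0:Add2,r1:Add3,r2:Mul2,r3:4
c11: stall | r0:Add2,r1:Add3,r2:Mul2,r3:4
c12: stall | r0:Add2,r1:Add3,r2:Mul2,r3:4
c13: CDB Mul2=16; stall | r0:Add2,r1:Add3,r2:16,r3:4
c14: stall | r0:Add2,r1:Add3,r2:16,r3:4
c15: stall | r0:Add2,r1:Add3,r2:16,r3:4
c16: CDB Add1=8; issue SUB r3<-Add1 | r0:Add2,r1:Add3,r2:16,r3:Add1
c17: CDB Add3=32; issue ADD r2<-Add3 | r0:Add2,r1:32,r2:Add3,r3:Add1

STATUS = VALUE 32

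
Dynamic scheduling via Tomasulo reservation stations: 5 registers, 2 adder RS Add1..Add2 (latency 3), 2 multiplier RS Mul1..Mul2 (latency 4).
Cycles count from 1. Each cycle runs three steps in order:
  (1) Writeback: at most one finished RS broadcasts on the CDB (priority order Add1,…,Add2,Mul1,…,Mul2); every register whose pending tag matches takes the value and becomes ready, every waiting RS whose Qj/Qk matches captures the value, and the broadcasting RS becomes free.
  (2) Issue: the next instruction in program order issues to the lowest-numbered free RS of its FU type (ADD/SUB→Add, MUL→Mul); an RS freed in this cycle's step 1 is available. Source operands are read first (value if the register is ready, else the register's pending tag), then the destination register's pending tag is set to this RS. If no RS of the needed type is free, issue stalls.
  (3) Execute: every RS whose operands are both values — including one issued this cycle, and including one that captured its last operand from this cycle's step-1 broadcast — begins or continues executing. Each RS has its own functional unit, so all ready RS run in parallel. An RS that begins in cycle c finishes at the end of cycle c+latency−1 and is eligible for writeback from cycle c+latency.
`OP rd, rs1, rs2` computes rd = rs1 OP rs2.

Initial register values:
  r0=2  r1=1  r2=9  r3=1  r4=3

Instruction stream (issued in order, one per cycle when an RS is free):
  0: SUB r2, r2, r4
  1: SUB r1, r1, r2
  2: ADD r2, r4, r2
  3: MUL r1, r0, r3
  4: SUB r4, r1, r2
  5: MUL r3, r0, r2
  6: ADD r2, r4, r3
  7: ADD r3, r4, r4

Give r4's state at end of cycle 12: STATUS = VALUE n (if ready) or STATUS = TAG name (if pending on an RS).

  c1: issue SUB r2<-Add1  regs: r0:2,r1:1,r2:Add1,r3:1,r4:3
  c2: issue SUB r1<-Add2  regs: r0:2,r1:Add2,r2:Add1,r3:1,r4:3
  c3: stall  regs: r0:2,r1:Add2,r2:Add1,r3:1,r4:3
  c4: CDB Add1=6; issue ADD r2<-Add1  regs: r0:2,r1:Add2,r2:Add1,r3:1,r4:3
  c5: issue MUL r1<-Mul1  regs: r0:2,r1:Mul1,r2:Add1,r3:1,r4:3
  c6: stall  regs: r0:2,r1:Mul1,r2:Add1,r3:1,r4:3
  c7: CDB Add1=9; issue SUB r4<-Add1  regs: r0:2,r1:Mul1,r2:9,r3:1,r4:Add1
  c8: CDB Add2=-5; issue MUL r3<-Mul2  regs: r0:2,r1:Mul1,r2:9,r3:Mul2,r4:Add1
  c9: CDB Mul1=2; issue ADD r2<-Add2  regs: r0:2,r1:2,r2:Add2,r3:Mul2,r4:Add1
  c10: stall  regs: r0:2,r1:2,r2:Add2,r3:Mul2,r4:Add1
  c11: stall  regs: r0:2,r1:2,r2:Add2,r3:Mul2,r4:Add1
  c12: CDB Add1=-7; issue ADD r3<-Add1  regs: r0:2,r1:2,r2:Add2,r3:Add1,r4:-7

STATUS = VALUE -7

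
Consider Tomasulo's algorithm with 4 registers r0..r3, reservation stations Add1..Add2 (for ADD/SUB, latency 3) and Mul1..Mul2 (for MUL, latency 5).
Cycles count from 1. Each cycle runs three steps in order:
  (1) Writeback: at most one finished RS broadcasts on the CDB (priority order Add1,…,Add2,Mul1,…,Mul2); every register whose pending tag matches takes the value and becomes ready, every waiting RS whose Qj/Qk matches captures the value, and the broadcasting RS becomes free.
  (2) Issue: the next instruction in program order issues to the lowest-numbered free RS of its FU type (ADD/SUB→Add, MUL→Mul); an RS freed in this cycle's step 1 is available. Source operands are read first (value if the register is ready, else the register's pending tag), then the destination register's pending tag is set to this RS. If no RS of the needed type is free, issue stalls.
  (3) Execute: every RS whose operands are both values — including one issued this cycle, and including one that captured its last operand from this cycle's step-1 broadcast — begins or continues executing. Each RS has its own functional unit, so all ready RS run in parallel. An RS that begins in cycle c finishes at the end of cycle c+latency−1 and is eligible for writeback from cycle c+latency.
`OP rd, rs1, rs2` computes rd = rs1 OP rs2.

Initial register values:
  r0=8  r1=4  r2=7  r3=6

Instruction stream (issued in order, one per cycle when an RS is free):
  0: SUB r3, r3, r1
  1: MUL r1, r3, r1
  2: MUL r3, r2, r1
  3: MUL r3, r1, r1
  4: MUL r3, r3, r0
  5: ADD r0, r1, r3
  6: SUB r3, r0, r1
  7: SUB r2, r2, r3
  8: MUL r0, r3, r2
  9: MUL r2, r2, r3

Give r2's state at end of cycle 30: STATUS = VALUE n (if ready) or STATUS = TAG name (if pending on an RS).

  c1: issue SUB r3<-Add1  regs: r0:8,r1:4,r2:7,r3:Add1
  c2: issue MUL r1<-Mul1  regs: r0:8,r1:Mul1,r2:7,r3:Add1
  c3: issue MUL r3<-Mul2  regs: r0:8,r1:Mul1,r2:7,r3:Mul2
  c4: CDB Add1=2; stall  regs: r0:8,r1:Mul1,r2:7,r3:Mul2
  c5: stall  regs: r0:8,r1:Mul1,r2:7,r3:Mul2
  c6: stall  regs: r0:8,r1:Mul1,r2:7,r3:Mul2
  c7: stall  regs: r0:8,r1:Mul1,r2:7,r3:Mul2
  c8: stall  regs: r0:8,r1:Mul1,r2:7,r3:Mul2
  c9: CDB Mul1=8; issue MUL r3<-Mul1  regs: r0:8,r1:8,r2:7,r3:Mul1
  c10: stall  regs: r0:8,r1:8,r2:7,r3:Mul1
  c11: stall  regs: r0:8,r1:8,r2:7,r3:Mul1
  c12: stall  regs: r0:8,r1:8,r2:7,r3:Mul1
  c13: stall  regs: r0:8,r1:8,r2:7,r3:Mul1
  c14: CDB Mul1=64; issue MUL r3<-Mul1  regs: r0:8,r1:8,r2:7,r3:Mul1
  c15: CDB Mul2=56; issue ADD r0<-Add1  regs: r0:Add1,r1:8,r2:7,r3:Mul1
  c16: issue SUB r3<-Add2  regs: r0:Add1,r1:8,r2:7,r3:Add2
  c17: stall  regs: r0:Add1,r1:8,r2:7,r3:Add2
  c18: stall  regs: r0:Add1,r1:8,r2:7,r3:Add2
  c19: CDB Mul1=512; stall  regs: r0:Add1,r1:8,r2:7,r3:Add2
  c20: stall  regs: r0:Add1,r1:8,r2:7,r3:Add2
  c21: stall  regs: r0:Add1,r1:8,r2:7,r3:Add2
  c22: CDB Add1=520; issue SUB r2<-Add1  regs: r0:520,r1:8,r2:Add1,r3:Add2
  c23: issue MUL r0<-Mul1  regs: r0:Mul1,r1:8,r2:Add1,r3:Add2
  c24: issue MUL r2<-Mul2  regs: r0:Mul1,r1:8,r2:Mul2,r3:Add2
  c25: CDB Add2=512  regs: r0:Mul1,r1:8,r2:Mul2,r3:512
  c26: -  regs: r0:Mul1,r1:8,r2:Mul2,r3:512
  c27: -  regs: r0:Mul1,r1:8,r2:Mul2,r3:512
  c28: CDB Add1=-505  regs: r0:Mul1,r1:8,r2:Mul2,r3:512
  c29: -  regs: r0:Mul1,r1:8,r2:Mul2,r3:512
  c30: -  regs: r0:Mul1,r1:8,r2:Mul2,r3:512

STATUS = TAG Mul2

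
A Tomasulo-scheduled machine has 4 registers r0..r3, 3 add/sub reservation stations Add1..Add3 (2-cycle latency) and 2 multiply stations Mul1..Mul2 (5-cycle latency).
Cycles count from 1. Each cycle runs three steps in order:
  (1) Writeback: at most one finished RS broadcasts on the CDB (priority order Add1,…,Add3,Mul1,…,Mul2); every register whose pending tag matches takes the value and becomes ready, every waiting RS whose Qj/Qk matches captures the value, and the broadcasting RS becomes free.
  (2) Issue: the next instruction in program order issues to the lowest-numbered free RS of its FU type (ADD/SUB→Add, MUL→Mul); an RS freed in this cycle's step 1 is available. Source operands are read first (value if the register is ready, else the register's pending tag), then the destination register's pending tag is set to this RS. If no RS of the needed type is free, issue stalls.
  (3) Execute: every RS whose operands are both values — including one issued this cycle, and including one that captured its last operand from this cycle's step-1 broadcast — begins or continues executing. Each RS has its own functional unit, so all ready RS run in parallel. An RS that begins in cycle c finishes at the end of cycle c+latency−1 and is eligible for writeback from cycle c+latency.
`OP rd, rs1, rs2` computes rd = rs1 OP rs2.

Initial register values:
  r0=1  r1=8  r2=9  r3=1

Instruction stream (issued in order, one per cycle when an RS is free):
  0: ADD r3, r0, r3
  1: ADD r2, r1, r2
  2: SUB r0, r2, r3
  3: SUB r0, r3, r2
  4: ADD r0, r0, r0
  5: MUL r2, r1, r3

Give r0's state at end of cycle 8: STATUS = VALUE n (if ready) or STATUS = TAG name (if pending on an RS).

STATUS = TAG Add3

cycle 1: issue ADD r3<-Add1 // r0:1,r1:8,r2:9,r3:Add1
cycle 2: issue ADD r2<-Add2 // r0:1,r1:8,r2:Add2,r3:Add1
cycle 3: CDB Add1=2; issue SUB r0<-Add1 // r0:Add1,r1:8,r2:Add2,r3:2
cycle 4: CDB Add2=17; issue SUB r0<-Add2 // r0:Add2,r1:8,r2:17,r3:2
cycle 5: issue ADD r0<-Add3 // r0:Add3,r1:8,r2:17,r3:2
cycle 6: CDB Add1=15; issue MUL r2<-Mul1 // r0:Add3,r1:8,r2:Mul1,r3:2
cycle 7: CDB Add2=-15 // r0:Add3,r1:8,r2:Mul1,r3:2
cycle 8: - // r0:Add3,r1:8,r2:Mul1,r3:2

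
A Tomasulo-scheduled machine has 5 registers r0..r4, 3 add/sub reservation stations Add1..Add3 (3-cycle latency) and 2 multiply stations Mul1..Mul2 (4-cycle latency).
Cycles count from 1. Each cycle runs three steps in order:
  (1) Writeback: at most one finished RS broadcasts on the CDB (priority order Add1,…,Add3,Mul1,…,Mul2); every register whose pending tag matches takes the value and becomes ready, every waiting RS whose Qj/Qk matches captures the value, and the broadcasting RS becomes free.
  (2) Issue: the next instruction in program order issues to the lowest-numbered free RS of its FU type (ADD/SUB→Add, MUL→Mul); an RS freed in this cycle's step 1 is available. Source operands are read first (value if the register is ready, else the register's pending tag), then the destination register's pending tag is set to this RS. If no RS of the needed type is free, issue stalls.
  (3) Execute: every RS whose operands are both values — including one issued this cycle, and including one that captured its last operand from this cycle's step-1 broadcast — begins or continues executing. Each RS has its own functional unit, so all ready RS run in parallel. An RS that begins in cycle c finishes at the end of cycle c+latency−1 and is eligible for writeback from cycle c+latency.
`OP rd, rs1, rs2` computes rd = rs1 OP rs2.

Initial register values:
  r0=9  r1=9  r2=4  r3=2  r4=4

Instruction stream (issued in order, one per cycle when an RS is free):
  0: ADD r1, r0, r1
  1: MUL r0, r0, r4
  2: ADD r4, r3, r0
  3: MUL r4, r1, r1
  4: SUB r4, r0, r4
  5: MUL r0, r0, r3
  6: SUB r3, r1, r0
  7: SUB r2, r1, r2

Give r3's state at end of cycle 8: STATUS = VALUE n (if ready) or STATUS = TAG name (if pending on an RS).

STATUS = TAG Add3

  c1: issue ADD r1<-Add1  regs: r0:9,r1:Add1,r2:4,r3:2,r4:4
  c2: issue MUL r0<-Mul1  regs: r0:Mul1,r1:Add1,r2:4,r3:2,r4:4
  c3: issue ADD r4<-Add2  regs: r0:Mul1,r1:Add1,r2:4,r3:2,r4:Add2
  c4: CDB Add1=18; issue MUL r4<-Mul2  regs: r0:Mul1,r1:18,r2:4,r3:2,r4:Mul2
  c5: issue SUB r4<-Add1  regs: r0:Mul1,r1:18,r2:4,r3:2,r4:Add1
  c6: CDB Mul1=36; issue MUL r0<-Mul1  regs: r0:Mul1,r1:18,r2:4,r3:2,r4:Add1
  c7: issue SUB r3<-Add3  regs: r0:Mul1,r1:18,r2:4,r3:Add3,r4:Add1
  c8: CDB Mul2=324; stall  regs: r0:Mul1,r1:18,r2:4,r3:Add3,r4:Add1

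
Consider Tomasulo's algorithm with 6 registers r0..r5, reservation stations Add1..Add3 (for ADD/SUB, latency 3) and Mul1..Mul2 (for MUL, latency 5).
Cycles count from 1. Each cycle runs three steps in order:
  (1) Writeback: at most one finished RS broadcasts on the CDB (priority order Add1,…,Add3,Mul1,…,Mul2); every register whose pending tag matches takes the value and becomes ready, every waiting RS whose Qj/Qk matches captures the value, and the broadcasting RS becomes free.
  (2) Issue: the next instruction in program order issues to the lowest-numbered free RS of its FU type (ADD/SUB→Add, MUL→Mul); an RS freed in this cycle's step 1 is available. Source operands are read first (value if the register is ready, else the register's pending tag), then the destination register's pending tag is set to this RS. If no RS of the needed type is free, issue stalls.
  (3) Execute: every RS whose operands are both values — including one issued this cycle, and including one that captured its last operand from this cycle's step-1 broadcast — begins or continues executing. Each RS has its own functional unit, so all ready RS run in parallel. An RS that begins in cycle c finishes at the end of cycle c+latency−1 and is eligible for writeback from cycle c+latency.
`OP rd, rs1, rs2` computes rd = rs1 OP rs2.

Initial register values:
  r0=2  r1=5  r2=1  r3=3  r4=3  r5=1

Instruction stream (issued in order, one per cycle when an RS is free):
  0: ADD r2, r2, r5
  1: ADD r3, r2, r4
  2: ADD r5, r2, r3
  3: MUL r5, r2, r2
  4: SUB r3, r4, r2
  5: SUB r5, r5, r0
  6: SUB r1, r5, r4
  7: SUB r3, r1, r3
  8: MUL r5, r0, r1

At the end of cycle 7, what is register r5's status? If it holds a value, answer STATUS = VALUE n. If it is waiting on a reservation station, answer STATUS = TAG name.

STATUS = TAG Add2

cycle 1: issue ADD r2<-Add1 // r0:2,r1:5,r2:Add1,r3:3,r4:3,r5:1
cycle 2: issue ADD r3<-Add2 // r0:2,r1:5,r2:Add1,r3:Add2,r4:3,r5:1
cycle 3: issue ADD r5<-Add3 // r0:2,r1:5,r2:Add1,r3:Add2,r4:3,r5:Add3
cycle 4: CDB Add1=2; issue MUL r5<-Mul1 // r0:2,r1:5,r2:2,r3:Add2,r4:3,r5:Mul1
cycle 5: issue SUB r3<-Add1 // r0:2,r1:5,r2:2,r3:Add1,r4:3,r5:Mul1
cycle 6: stall // r0:2,r1:5,r2:2,r3:Add1,r4:3,r5:Mul1
cycle 7: CDB Add2=5; issue SUB r5<-Add2 // r0:2,r1:5,r2:2,r3:Add1,r4:3,r5:Add2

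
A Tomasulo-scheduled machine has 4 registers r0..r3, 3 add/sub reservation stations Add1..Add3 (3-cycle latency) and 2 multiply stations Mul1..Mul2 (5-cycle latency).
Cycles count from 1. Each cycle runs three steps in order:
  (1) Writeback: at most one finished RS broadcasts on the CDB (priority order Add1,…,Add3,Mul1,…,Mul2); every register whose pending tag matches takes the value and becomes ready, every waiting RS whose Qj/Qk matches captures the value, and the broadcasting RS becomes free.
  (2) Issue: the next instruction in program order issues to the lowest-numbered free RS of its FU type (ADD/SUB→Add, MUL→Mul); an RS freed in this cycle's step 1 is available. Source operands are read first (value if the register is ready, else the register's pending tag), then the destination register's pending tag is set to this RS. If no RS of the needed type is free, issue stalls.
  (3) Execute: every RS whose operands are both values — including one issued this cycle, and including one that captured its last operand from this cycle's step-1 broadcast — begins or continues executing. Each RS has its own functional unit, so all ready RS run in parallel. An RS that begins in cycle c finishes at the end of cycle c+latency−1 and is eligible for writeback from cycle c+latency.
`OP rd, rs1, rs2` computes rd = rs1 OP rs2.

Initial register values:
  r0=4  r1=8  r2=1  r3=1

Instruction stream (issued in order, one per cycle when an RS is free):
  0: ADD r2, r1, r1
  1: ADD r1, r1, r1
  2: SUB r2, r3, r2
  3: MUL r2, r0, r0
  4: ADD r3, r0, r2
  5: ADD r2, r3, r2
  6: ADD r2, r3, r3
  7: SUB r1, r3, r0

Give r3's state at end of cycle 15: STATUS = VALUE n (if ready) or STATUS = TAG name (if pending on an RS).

cycle 1: issue ADD r2<-Add1 // r0:4,r1:8,r2:Add1,r3:1
cycle 2: issue ADD r1<-Add2 // r0:4,r1:Add2,r2:Add1,r3:1
cycle 3: issue SUB r2<-Add3 // r0:4,r1:Add2,r2:Add3,r3:1
cycle 4: CDB Add1=16; issue MUL r2<-Mul1 // r0:4,r1:Add2,r2:Mul1,r3:1
cycle 5: CDB Add2=16; issue ADD r3<-Add1 // r0:4,r1:16,r2:Mul1,r3:Add1
cycle 6: issue ADD r2<-Add2 // r0:4,r1:16,r2:Add2,r3:Add1
cycle 7: CDB Add3=-15; issue ADD r2<-Add3 // r0:4,r1:16,r2:Add3,r3:Add1
cycle 8: stall // r0:4,r1:16,r2:Add3,r3:Add1
cycle 9: CDB Mul1=16; stall // r0:4,r1:16,r2:Add3,r3:Add1
cycle 10: stall // r0:4,r1:16,r2:Add3,r3:Add1
cycle 11: stall // r0:4,r1:16,r2:Add3,r3:Add1
cycle 12: CDB Add1=20; issue SUB r1<-Add1 // r0:4,r1:Add1,r2:Add3,r3:20
cycle 13: - // r0:4,r1:Add1,r2:Add3,r3:20
cycle 14: - // r0:4,r1:Add1,r2:Add3,r3:20
cycle 15: CDB Add1=16 // r0:4,r1:16,r2:Add3,r3:20

STATUS = VALUE 20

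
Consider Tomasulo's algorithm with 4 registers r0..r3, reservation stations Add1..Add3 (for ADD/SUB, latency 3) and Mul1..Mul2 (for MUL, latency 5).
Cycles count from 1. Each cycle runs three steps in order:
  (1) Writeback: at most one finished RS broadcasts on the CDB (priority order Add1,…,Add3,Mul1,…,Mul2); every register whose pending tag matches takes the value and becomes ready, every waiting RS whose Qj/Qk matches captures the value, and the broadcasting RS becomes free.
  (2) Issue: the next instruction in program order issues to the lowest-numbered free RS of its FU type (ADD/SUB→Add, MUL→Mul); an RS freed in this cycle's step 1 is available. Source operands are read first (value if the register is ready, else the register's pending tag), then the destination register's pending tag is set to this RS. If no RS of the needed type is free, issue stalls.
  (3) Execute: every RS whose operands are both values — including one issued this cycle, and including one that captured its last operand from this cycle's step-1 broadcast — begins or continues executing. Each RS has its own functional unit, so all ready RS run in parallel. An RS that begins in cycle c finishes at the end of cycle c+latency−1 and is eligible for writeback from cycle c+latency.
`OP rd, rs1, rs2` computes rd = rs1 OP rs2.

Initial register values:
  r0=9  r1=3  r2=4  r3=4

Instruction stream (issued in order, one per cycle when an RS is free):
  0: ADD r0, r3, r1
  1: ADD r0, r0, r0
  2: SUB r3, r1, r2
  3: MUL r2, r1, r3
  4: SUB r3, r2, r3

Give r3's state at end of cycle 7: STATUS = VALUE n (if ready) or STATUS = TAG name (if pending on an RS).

STATUS = TAG Add1

c1: issue ADD r0<-Add1 | r0:Add1,r1:3,r2:4,r3:4
c2: issue ADD r0<-Add2 | r0:Add2,r1:3,r2:4,r3:4
c3: issue SUB r3<-Add3 | r0:Add2,r1:3,r2:4,r3:Add3
c4: CDB Add1=7; issue MUL r2<-Mul1 | r0:Add2,r1:3,r2:Mul1,r3:Add3
c5: issue SUB r3<-Add1 | r0:Add2,r1:3,r2:Mul1,r3:Add1
c6: CDB Add3=-1 | r0:Add2,r1:3,r2:Mul1,r3:Add1
c7: CDB Add2=14 | r0:14,r1:3,r2:Mul1,r3:Add1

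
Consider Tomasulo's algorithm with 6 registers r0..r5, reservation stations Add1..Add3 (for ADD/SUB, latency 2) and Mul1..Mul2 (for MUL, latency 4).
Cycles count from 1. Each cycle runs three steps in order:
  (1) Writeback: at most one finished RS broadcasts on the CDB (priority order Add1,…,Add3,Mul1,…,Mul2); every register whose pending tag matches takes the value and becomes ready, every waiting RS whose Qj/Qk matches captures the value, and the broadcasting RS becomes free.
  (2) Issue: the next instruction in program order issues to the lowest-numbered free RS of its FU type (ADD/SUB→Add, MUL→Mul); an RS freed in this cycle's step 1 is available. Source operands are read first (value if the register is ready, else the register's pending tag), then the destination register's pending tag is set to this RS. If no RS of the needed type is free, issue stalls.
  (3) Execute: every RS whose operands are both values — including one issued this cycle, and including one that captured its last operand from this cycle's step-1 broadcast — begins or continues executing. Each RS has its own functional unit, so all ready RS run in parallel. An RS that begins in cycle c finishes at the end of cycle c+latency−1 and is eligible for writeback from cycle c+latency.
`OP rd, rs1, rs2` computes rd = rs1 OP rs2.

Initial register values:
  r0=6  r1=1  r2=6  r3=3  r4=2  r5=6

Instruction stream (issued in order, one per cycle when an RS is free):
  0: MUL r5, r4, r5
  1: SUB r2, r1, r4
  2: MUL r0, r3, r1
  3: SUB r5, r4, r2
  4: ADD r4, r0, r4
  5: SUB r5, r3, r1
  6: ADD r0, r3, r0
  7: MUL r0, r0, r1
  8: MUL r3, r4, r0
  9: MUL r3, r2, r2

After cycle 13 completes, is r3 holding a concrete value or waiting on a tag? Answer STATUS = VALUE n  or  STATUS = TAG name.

STATUS = TAG Mul2

c1: issue MUL r5<-Mul1 | r0:6,r1:1,r2:6,r3:3,r4:2,r5:Mul1
c2: issue SUB r2<-Add1 | r0:6,r1:1,r2:Add1,r3:3,r4:2,r5:Mul1
c3: issue MUL r0<-Mul2 | r0:Mul2,r1:1,r2:Add1,r3:3,r4:2,r5:Mul1
c4: CDB Add1=-1; issue SUB r5<-Add1 | r0:Mul2,r1:1,r2:-1,r3:3,r4:2,r5:Add1
c5: CDB Mul1=12; issue ADD r4<-Add2 | r0:Mul2,r1:1,r2:-1,r3:3,r4:Add2,r5:Add1
c6: CDB Add1=3; issue SUB r5<-Add1 | r0:Mul2,r1:1,r2:-1,r3:3,r4:Add2,r5:Add1
c7: CDB Mul2=3; issue ADD r0<-Add3 | r0:Add3,r1:1,r2:-1,r3:3,r4:Add2,r5:Add1
c8: CDB Add1=2; issue MUL r0<-Mul1 | r0:Mul1,r1:1,r2:-1,r3:3,r4:Add2,r5:2
c9: CDB Add2=5; issue MUL r3<-Mul2 | r0:Mul1,r1:1,r2:-1,r3:Mul2,r4:5,r5:2
c10: CDB Add3=6; stall | r0:Mul1,r1:1,r2:-1,r3:Mul2,r4:5,r5:2
c11: stall | r0:Mul1,r1:1,r2:-1,r3:Mul2,r4:5,r5:2
c12: stall | r0:Mul1,r1:1,r2:-1,r3:Mul2,r4:5,r5:2
c13: stall | r0:Mul1,r1:1,r2:-1,r3:Mul2,r4:5,r5:2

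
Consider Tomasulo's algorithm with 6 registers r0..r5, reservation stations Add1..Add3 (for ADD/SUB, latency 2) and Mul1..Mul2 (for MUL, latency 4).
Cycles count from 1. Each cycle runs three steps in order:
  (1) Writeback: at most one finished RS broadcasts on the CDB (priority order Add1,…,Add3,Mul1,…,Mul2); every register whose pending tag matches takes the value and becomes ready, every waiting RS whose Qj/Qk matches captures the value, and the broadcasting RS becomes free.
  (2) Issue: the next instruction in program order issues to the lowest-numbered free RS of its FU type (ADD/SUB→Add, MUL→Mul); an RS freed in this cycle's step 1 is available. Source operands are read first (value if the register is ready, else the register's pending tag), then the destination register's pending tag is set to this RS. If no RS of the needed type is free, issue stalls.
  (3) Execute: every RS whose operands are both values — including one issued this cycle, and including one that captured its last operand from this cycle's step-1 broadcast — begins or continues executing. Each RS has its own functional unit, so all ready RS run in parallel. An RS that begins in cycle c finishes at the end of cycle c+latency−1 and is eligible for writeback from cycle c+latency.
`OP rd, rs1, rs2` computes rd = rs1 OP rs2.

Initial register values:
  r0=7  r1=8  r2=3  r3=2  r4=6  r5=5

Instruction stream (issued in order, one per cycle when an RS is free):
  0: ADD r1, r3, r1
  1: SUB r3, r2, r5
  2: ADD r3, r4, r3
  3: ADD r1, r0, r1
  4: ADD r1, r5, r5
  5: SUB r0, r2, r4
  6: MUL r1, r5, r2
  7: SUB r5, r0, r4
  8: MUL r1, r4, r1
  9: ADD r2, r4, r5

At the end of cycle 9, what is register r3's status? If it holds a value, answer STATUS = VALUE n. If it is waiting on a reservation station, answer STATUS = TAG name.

cycle 1: issue ADD r1<-Add1 // r0:7,r1:Add1,r2:3,r3:2,r4:6,r5:5
cycle 2: issue SUB r3<-Add2 // r0:7,r1:Add1,r2:3,r3:Add2,r4:6,r5:5
cycle 3: CDB Add1=10; issue ADD r3<-Add1 // r0:7,r1:10,r2:3,r3:Add1,r4:6,r5:5
cycle 4: CDB Add2=-2; issue ADD r1<-Add2 // r0:7,r1:Add2,r2:3,r3:Add1,r4:6,r5:5
cycle 5: issue ADD r1<-Add3 // r0:7,r1:Add3,r2:3,r3:Add1,r4:6,r5:5
cycle 6: CDB Add1=4; issue SUB r0<-Add1 // r0:Add1,r1:Add3,r2:3,r3:4,r4:6,r5:5
cycle 7: CDB Add2=17; issue MUL r1<-Mul1 // r0:Add1,r1:Mul1,r2:3,r3:4,r4:6,r5:5
cycle 8: CDB Add1=-3; issue SUB r5<-Add1 // r0:-3,r1:Mul1,r2:3,r3:4,r4:6,r5:Add1
cycle 9: CDB Add3=10; issue MUL r1<-Mul2 // r0:-3,r1:Mul2,r2:3,r3:4,r4:6,r5:Add1

STATUS = VALUE 4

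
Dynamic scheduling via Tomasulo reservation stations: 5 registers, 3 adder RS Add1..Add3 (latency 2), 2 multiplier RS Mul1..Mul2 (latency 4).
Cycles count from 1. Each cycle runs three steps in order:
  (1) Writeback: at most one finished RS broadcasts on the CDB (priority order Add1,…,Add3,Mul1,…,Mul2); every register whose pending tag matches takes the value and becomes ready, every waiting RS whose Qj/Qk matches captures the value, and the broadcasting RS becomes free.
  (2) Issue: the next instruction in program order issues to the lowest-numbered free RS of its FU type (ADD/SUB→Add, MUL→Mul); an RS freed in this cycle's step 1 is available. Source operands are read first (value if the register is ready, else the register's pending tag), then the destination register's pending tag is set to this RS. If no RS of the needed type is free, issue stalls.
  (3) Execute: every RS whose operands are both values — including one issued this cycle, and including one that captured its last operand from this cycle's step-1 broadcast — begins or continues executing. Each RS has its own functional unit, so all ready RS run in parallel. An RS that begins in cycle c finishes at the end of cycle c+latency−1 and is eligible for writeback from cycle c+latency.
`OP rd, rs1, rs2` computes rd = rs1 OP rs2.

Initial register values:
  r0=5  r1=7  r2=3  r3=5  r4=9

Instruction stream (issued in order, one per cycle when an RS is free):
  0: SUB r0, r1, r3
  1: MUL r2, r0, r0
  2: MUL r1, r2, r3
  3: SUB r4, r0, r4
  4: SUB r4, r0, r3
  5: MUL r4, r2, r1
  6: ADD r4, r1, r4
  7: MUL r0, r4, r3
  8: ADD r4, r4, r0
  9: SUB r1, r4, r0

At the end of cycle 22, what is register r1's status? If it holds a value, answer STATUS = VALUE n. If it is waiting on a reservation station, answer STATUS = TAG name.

STATUS = TAG Add3

cycle 1: issue SUB r0<-Add1 // r0:Add1,r1:7,r2:3,r3:5,r4:9
cycle 2: issue MUL r2<-Mul1 // r0:Add1,r1:7,r2:Mul1,r3:5,r4:9
cycle 3: CDB Add1=2; issue MUL r1<-Mul2 // r0:2,r1:Mul2,r2:Mul1,r3:5,r4:9
cycle 4: issue SUB r4<-Add1 // r0:2,r1:Mul2,r2:Mul1,r3:5,r4:Add1
cycle 5: issue SUB r4<-Add2 // r0:2,r1:Mul2,r2:Mul1,r3:5,r4:Add2
cycle 6: CDB Add1=-7; stall // r0:2,r1:Mul2,r2:Mul1,r3:5,r4:Add2
cycle 7: CDB Add2=-3; stall // r0:2,r1:Mul2,r2:Mul1,r3:5,r4:-3
cycle 8: CDB Mul1=4; issue MUL r4<-Mul1 // r0:2,r1:Mul2,r2:4,r3:5,r4:Mul1
cycle 9: issue ADD r4<-Add1 // r0:2,r1:Mul2,r2:4,r3:5,r4:Add1
cycle 10: stall // r0:2,r1:Mul2,r2:4,r3:5,r4:Add1
cycle 11: stall // r0:2,r1:Mul2,r2:4,r3:5,r4:Add1
cycle 12: CDB Mul2=20; issue MUL r0<-Mul2 // r0:Mul2,r1:20,r2:4,r3:5,r4:Add1
cycle 13: issue ADD r4<-Add2 // r0:Mul2,r1:20,r2:4,r3:5,r4:Add2
cycle 14: issue SUB r1<-Add3 // r0:Mul2,r1:Add3,r2:4,r3:5,r4:Add2
cycle 15: - // r0:Mul2,r1:Add3,r2:4,r3:5,r4:Add2
cycle 16: CDB Mul1=80 // r0:Mul2,r1:Add3,r2:4,r3:5,r4:Add2
cycle 17: - // r0:Mul2,r1:Add3,r2:4,r3:5,r4:Add2
cycle 18: CDB Add1=100 // r0:Mul2,r1:Add3,r2:4,r3:5,r4:Add2
cycle 19: - // r0:Mul2,r1:Add3,r2:4,r3:5,r4:Add2
cycle 20: - // r0:Mul2,r1:Add3,r2:4,r3:5,r4:Add2
cycle 21: - // r0:Mul2,r1:Add3,r2:4,r3:5,r4:Add2
cycle 22: CDB Mul2=500 // r0:500,r1:Add3,r2:4,r3:5,r4:Add2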